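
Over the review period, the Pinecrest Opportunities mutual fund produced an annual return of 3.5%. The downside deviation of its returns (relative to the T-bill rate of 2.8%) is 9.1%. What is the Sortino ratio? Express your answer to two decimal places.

0.08

Sortino = (Rp − Rf) / σd = (3.5% − 2.8%) / 9.1% = 0.70% / 9.1% = 0.0769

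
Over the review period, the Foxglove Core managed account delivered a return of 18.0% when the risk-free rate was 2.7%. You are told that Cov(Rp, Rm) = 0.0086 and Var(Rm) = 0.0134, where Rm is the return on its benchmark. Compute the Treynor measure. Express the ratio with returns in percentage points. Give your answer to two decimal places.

23.84

β = Cov / Var = 0.0086 / 0.0134 = 0.6418
Treynor = (Rp − Rf) / β = (18.0% − 2.7%) / 0.6418 = 15.30 / 0.6418 = 23.8392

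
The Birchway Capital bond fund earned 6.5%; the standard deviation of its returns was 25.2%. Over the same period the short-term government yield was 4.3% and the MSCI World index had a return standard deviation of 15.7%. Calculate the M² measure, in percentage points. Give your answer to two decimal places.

Sharpe = (Rp − Rf) / σp = (6.5% − 4.3%) / 25.2% = 0.0873
M² = Rf + Sharpe × σm = 4.3% + 0.0873 × 15.7% = 5.6706%

5.67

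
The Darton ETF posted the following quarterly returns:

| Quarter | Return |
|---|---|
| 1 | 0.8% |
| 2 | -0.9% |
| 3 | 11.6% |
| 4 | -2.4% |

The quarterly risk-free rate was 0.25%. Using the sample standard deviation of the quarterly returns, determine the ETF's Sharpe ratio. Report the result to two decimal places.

r̄ = (0.8 − 0.9 + 11.6 − 2.4) / 4 = 2.2750%
Sample σ = √[Σ(r − r̄)² / 3] = √[121.0675 / 3] = √40.3558 = 6.3526%
Sharpe = (r̄ − rf) / σ = (2.2750 − 0.25) / 6.3526 = 2.0250 / 6.3526 = 0.3188

0.32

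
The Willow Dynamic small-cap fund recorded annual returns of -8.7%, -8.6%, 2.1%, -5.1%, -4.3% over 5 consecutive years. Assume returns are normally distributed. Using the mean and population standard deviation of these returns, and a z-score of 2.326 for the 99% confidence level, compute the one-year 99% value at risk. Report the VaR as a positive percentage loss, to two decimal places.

Mean return r̄ = -24.60 / 5 = -4.9200%
Population std dev = √[77.5280 / 5] = 3.9377%
VaR = −(r̄ − z·σ) = −(-4.9200 − 2.326 × 3.9377) = −(-14.0791) = 14.0791%

14.08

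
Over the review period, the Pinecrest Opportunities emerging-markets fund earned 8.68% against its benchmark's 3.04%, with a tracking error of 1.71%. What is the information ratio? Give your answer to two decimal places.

IR = (Rp − Rb) / TE = (8.68% − 3.04%) / 1.71% = 5.64% / 1.71% = 3.2982

3.30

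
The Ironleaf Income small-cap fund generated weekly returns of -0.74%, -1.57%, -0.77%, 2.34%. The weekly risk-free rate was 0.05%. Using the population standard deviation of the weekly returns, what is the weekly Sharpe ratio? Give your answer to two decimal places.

r̄ = (-0.74 − 1.57 − 0.77 + 2.34) / 4 = -0.1850%
Population std dev = √[8.9441 / 4] = 1.4953%
Sharpe = (r̄ − rf) / σ = (-0.1850 − 0.05) / 1.4953 = -0.2350 / 1.4953 = -0.1572

-0.16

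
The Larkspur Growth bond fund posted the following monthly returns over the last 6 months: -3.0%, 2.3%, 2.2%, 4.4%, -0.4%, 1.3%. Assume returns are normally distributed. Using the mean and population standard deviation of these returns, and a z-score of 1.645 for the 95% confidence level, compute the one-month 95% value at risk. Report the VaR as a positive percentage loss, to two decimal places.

r̄ = (-3 + 2.3 + 2.2 + 4.4 − 0.4 + 1.3) / 6 = 6.80 / 6 = 1.1333%
Population std dev = √[32.6333 / 6] = 2.3321%
VaR = −(r̄ − z·σ) = −(1.1333 − 1.645 × 2.3321) = −(-2.7030) = 2.7030%

2.70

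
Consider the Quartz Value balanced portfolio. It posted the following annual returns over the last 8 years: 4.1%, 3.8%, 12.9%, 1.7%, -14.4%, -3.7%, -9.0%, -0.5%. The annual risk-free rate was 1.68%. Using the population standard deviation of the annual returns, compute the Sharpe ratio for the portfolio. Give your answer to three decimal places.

Mean return r̄ = -5.10 / 8 = -0.6375%
Σ(r − r̄)² = (4.1 − (-0.6375))² + (3.8 − (-0.6375))² + (12.9 − (-0.6375))² + … = 499.5988
population σ = √(499.5988 / 8) = √62.4499 = 7.9025%
Sharpe = (r̄ − rf) / σ = (-0.6375 − 1.68) / 7.9025 = -2.3175 / 7.9025 = -0.2933

-0.293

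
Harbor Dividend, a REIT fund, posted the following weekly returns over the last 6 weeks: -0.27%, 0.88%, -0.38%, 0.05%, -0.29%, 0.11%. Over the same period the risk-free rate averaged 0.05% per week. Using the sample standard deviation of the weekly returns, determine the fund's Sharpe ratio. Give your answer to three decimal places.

r̄ = (-0.27 + 0.88 − 0.38 + 0.05 − 0.29 + 0.11) / 6 = 0.0167%
Sample σ = √[Σ(r − r̄)² / 5] = √[1.0887 / 5] = √0.2177 = 0.4666%
Sharpe = (r̄ − rf) / σ = (0.0167 − 0.05) / 0.4666 = -0.0333 / 0.4666 = -0.0714

-0.071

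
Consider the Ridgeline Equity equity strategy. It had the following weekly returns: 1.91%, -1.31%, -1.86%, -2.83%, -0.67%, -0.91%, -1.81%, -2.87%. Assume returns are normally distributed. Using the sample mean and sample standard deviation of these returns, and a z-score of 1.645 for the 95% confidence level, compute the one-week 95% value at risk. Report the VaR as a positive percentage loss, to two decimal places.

3.80

r̄ = (1.91 − 1.31 − 1.86 − 2.83 − 0.67 − 0.91 − 1.81 − 2.87) / 8 = -10.350 / 8 = -1.2938%
Σ(r − r̄)² = 16.2324; sample σ = √(16.2324/7) = 1.5228%
VaR = −(r̄ − z·σ) = −(-1.2938 − 1.645 × 1.5228) = −(-3.7988) = 3.7988%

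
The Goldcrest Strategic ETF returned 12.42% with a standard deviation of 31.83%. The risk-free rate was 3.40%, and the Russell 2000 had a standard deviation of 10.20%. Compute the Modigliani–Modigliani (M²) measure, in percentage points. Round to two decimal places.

6.29

Sharpe = (Rp − Rf) / σp = (12.42% − 3.40%) / 31.83% = 0.2834
M² = Rf + Sharpe × σm = 3.40% + 0.2834 × 10.20% = 6.2907%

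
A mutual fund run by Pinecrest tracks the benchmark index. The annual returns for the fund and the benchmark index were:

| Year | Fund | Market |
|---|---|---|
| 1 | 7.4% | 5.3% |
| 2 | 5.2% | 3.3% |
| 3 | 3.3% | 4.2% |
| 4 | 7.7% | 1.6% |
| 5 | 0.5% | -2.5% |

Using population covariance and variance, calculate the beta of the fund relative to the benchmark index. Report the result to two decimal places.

0.65

r̄p = 4.8200%,  r̄m = 2.3800%
Cov = Σ(rp − r̄p)(rm − r̄m) / 5 = 4.7904
Var(rm) = Σ(rm − r̄m)² / 5 = 7.4216
β = Cov / Var = 4.7904 / 7.4216 = 0.6455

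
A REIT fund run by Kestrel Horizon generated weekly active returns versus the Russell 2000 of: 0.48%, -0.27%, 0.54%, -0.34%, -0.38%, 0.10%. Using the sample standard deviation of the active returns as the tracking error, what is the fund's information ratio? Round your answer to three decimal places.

0.052

Mean return r̄ = 0.130 / 6 = 0.0217%
Σ(r − r̄)² = 0.8621; sample σ = √(0.8621/5) = 0.4152%
IR = r̄ / tracking error = 0.0217 / 0.4152 = 0.0523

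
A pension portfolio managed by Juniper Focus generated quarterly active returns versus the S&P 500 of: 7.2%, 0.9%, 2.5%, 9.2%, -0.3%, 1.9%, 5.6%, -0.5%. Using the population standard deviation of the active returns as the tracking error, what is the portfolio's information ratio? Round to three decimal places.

r̄ = (7.2 + 0.9 + 2.5 + 9.2 − 0.3 + 1.9 + 5.6 − 0.5) / 8 = 3.3125%
Σ(r − r̄)² = (7.2 − 3.3125)² + (0.9 − 3.3125)² + … = 91.0688
population σ = √(91.0688 / 8) = √11.3836 = 3.3740%
IR = r̄ / tracking error = 3.3125 / 3.3740 = 0.9818

0.982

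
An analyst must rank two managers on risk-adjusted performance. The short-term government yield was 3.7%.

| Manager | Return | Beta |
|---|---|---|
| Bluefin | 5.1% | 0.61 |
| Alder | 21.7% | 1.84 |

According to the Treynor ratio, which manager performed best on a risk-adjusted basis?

Alder

Bluefin: Treynor = (5.1% − 3.7%) / 0.61 = 2.295
Alder: Treynor = (21.7% − 3.7%) / 1.84 = 9.783
Highest: Alder (9.783).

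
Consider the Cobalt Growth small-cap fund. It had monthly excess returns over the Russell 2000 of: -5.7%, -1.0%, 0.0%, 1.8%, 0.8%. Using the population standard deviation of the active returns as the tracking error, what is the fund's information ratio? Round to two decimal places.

r̄ = (-5.7 − 1 + 0 + 1.8 + 0.8) / 5 = -0.8200%
Σ(r − r̄)² = (-5.7 − (-0.8200))² + (-1 − (-0.8200))² + … = 34.0080
σ = √[34.0080 / 5] = 2.6080%
IR = r̄ / tracking error = -0.8200 / 2.6080 = -0.3144

-0.31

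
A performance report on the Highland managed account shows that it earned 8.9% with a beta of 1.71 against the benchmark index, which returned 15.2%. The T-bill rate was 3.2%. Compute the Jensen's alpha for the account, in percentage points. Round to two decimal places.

-14.82

CAPM expected return = Rf + β(Rm − Rf) = 3.2% + 1.71 × (15.2% − 3.2%) = 3.2 + 1.71 × 12.00 = 23.7200%
Jensen's α = Rp − E[R] = 8.9% − 23.7200% = -14.8200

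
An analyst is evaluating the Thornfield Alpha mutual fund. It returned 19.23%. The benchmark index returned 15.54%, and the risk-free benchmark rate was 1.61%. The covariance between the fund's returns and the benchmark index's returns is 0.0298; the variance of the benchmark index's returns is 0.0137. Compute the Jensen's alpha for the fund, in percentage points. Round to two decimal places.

β = Cov / Var = 0.0298 / 0.0137 = 2.1752
E[R] = Rf + β(Rm − Rf) = 1.61% + 2.1752 × (15.54% − 1.61%) = 31.9105%
α = Rp − E[R] = 19.23% − 31.9105% = -12.6805

-12.68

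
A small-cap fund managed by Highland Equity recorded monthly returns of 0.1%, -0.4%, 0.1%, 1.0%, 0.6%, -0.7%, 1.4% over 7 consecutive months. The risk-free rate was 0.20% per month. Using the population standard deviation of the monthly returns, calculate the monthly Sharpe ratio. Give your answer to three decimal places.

0.144

Mean return μ = 2.10 / 7 = 0.3000%
Σ(r − μ)² = (0.1 − 0.3000)² + (-0.4 − 0.3000)² + (0.1 − 0.3000)² + … = 3.3600
σ = √[3.3600 / 7] = 0.6928%
Sharpe = (μ − rf) / σ = (0.3000 − 0.2) / 0.6928 = 0.1000 / 0.6928 = 0.1443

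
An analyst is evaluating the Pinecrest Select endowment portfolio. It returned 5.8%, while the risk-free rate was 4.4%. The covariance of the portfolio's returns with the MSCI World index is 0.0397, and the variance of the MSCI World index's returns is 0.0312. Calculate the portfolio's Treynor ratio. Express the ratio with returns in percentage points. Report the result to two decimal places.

β = Cov / Var = 0.0397 / 0.0312 = 1.2724
Treynor = (Rp − Rf) / β = (5.8% − 4.4%) / 1.2724 = 1.40 / 1.2724 = 1.1003

1.10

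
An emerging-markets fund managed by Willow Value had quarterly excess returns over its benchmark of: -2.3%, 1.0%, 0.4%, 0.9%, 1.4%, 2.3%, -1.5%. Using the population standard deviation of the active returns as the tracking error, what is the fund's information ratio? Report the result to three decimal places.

0.207

r̄ = (-2.3 + 1 + 0.4 + 0.9 + 1.4 + 2.3 − 1.5) / 7 = 2.20 / 7 = 0.3143%
Population std dev = √[16.0686 / 7] = 1.5151%
IR = r̄ / tracking error = 0.3143 / 1.5151 = 0.2074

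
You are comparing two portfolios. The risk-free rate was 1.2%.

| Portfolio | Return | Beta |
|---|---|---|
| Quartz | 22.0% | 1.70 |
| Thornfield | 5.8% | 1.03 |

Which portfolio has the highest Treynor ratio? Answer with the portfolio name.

Quartz: Treynor = (22.0% − 1.2%) / 1.70 = 12.235
Thornfield: Treynor = (5.8% − 1.2%) / 1.03 = 4.466
Highest: Quartz (12.235).

Quartz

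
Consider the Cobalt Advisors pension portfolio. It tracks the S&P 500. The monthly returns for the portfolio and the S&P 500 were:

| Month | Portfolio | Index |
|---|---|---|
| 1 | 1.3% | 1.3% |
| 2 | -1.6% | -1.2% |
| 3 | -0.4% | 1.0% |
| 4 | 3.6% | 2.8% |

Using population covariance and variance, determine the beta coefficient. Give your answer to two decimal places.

1.28

r̄p = 0.7250%,  r̄m = 0.9750%
Cov = Σ(rp − r̄p)(rm − r̄m) / 4 = 2.6156
Var(rm) = Σ(rm − r̄m)² / 4 = 2.0419
β = Cov / Var = 2.6156 / 2.0419 = 1.2810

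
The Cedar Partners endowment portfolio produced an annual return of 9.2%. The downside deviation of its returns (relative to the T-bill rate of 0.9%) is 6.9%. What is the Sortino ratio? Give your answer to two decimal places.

1.20

Sortino = (Rp − Rf) / σd = (9.2% − 0.9%) / 6.9% = 8.30% / 6.9% = 1.2029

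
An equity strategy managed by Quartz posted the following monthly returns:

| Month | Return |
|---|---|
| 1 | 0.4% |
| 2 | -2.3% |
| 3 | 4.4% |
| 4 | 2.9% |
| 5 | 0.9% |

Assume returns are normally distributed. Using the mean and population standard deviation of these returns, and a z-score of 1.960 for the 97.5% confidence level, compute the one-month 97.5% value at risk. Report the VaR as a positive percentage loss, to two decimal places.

3.22

r̄ = (0.4 − 2.3 + 4.4 + 2.9 + 0.9) / 5 = 1.2600%
Σ(r − r̄)² = 26.0920; population σ = √(26.0920/5) = 2.2844%
VaR = −(r̄ − z·σ) = −(1.2600 − 1.960 × 2.2844) = −(-3.2174) = 3.2174%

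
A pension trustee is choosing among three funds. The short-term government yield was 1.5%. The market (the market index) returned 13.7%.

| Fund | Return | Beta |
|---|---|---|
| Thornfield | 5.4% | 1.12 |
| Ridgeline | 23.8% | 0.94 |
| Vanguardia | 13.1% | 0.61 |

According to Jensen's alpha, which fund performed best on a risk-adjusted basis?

Thornfield: α = 5.4% − [1.5% + 1.12 × (13.7% − 1.5%)] = -9.764
Ridgeline: α = 23.8% − [1.5% + 0.94 × (13.7% − 1.5%)] = 10.832
Vanguardia: α = 13.1% − [1.5% + 0.61 × (13.7% − 1.5%)] = 4.158
Highest: Ridgeline (10.832).

Ridgeline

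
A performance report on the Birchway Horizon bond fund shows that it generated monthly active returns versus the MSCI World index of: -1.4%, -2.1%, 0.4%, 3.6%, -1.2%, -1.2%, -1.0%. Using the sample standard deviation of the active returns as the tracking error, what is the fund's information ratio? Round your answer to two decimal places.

Mean return r̄ = -2.90 / 7 = -0.4143%
Sample σ = √[Σ(r − r̄)² / 6] = √[22.1686 / 6] = √3.6948 = 1.9222%
IR = r̄ / tracking error = -0.4143 / 1.9222 = -0.2155

-0.22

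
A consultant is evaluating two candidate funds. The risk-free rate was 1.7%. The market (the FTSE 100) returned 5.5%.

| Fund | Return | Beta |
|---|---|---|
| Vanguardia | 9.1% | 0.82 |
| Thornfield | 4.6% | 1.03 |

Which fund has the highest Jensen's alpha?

Vanguardia

Vanguardia: α = 9.1% − [1.7% + 0.82 × (5.5% − 1.7%)] = 4.284
Thornfield: α = 4.6% − [1.7% + 1.03 × (5.5% − 1.7%)] = -1.014
Highest: Vanguardia (4.284).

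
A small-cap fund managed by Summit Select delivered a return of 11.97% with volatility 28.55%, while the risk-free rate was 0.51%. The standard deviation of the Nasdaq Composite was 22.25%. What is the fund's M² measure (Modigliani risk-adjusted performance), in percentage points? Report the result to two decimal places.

Sharpe = (Rp − Rf) / σp = (11.97% − 0.51%) / 28.55% = 0.4014
M² = Rf + Sharpe × σm = 0.51% + 0.4014 × 22.25% = 9.4412%

9.44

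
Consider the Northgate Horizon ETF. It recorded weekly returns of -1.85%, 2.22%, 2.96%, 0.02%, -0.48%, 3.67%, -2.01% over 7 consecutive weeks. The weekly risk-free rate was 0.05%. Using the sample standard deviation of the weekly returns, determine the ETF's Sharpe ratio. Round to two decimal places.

0.26

r̄ = (-1.85 + 2.22 + 2.96 + 0.02 − 0.48 + 3.67 − 2.01) / 7 = 0.6471%
Σ(r − r̄)² = 31.9207; sample σ = √(31.9207/6) = 2.3065%
Sharpe = (r̄ − rf) / σ = (0.6471 − 0.05) / 2.3065 = 0.5971 / 2.3065 = 0.2589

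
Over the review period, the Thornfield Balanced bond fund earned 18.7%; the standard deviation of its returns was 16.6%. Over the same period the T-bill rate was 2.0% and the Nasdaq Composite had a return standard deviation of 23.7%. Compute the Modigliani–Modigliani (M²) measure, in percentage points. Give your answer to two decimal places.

25.84

Sharpe = (Rp − Rf) / σp = (18.7% − 2.0%) / 16.6% = 1.0060
M² = Rf + Sharpe × σm = 2.0% + 1.0060 × 23.7% = 25.8422%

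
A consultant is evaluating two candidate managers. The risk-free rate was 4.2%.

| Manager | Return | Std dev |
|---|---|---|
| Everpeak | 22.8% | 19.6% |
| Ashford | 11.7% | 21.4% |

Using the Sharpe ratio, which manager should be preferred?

Everpeak

Everpeak: Sharpe ratio = (22.8% − 4.2%) / 19.6% = 0.949
Ashford: Sharpe ratio = (11.7% − 4.2%) / 21.4% = 0.350
Highest: Everpeak (0.949).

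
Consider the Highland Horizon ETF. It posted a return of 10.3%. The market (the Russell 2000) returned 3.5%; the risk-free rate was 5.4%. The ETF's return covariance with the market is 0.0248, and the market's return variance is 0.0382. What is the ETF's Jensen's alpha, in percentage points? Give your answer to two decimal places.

β = Cov / Var = 0.0248 / 0.0382 = 0.6492
E[R] = Rf + β(Rm − Rf) = 5.4% + 0.6492 × (3.5% − 5.4%) = 4.1665%
α = Rp − E[R] = 10.3% − 4.1665% = 6.1335

6.13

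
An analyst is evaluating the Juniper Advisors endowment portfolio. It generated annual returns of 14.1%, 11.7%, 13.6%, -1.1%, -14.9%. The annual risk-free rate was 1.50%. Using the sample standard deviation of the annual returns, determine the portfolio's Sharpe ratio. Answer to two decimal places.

0.25

r̄ = (14.1 + 11.7 + 13.6 − 1.1 − 14.9) / 5 = 4.6800%
Σ(r − r̄)² = (14.1 − 4.6800)² + (11.7 − 4.6800)² + (13.6 − 4.6800)² + … = 634.3680
sample σ = √(634.3680 / 4) = √158.5920 = 12.5933%
Sharpe = (r̄ − rf) / σ = (4.6800 − 1.5) / 12.5933 = 3.1800 / 12.5933 = 0.2525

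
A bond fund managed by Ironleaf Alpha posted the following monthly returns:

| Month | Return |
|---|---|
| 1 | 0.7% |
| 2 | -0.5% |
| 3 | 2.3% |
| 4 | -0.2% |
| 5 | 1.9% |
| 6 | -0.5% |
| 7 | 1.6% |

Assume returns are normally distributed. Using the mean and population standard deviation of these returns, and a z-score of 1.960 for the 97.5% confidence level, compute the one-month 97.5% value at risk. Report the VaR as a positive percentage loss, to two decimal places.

Mean return r̄ = 5.30 / 7 = 0.7571%
Population std dev = √[8.4771 / 7] = 1.1005%
VaR = −(r̄ − z·σ) = −(0.7571 − 1.960 × 1.1005) = −(-1.3999) = 1.3999%

1.40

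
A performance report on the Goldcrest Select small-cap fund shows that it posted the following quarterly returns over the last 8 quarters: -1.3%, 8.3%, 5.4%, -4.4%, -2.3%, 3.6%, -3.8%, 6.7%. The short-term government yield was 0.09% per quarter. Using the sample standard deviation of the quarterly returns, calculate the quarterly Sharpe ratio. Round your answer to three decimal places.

0.285

Mean return r̄ = 12.20 / 8 = 1.5250%
Σ(r − r̄)² = (-1.3 − 1.5250)² + (8.3 − 1.5250)² + (5.4 − 1.5250)² + … = 178.0750
σ = √[178.0750 / 7] = 5.0437%
Sharpe = (r̄ − rf) / σ = (1.5250 − 0.09) / 5.0437 = 1.4350 / 5.0437 = 0.2845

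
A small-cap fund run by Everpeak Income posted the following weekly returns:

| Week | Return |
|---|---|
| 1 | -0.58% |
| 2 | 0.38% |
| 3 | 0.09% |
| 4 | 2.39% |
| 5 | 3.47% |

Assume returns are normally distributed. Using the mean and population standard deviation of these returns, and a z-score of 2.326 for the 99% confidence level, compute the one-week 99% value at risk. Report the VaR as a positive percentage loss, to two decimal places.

Mean return r̄ = 5.750 / 5 = 1.1500%
Population std dev = √[11.6294 / 5] = 1.5251%
VaR = −(r̄ − z·σ) = −(1.1500 − 2.326 × 1.5251) = −(-2.3974) = 2.3974%

2.40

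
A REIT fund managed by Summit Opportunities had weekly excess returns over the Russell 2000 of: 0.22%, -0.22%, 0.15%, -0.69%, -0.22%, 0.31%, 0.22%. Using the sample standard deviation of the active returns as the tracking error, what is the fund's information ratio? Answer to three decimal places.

-0.091

Mean return μ = -0.230 / 7 = -0.0329%
Sample σ = √[Σ(r − μ)² / 6] = √[0.7807 / 6] = √0.1301 = 0.3607%
IR = μ / tracking error = -0.0329 / 0.3607 = -0.0912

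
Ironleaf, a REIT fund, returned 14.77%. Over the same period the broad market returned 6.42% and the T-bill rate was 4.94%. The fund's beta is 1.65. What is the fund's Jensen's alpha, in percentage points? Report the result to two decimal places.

CAPM expected return = Rf + β(Rm − Rf) = 4.94% + 1.65 × (6.42% − 4.94%) = 4.94 + 1.65 × 1.48 = 7.3820%
Jensen's α = Rp − E[R] = 14.77% − 7.3820% = 7.3880

7.39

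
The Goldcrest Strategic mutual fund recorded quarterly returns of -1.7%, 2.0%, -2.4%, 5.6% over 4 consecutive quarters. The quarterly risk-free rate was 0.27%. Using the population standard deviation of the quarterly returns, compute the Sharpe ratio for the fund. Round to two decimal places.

0.19

r̄ = (-1.7 + 2 − 2.4 + 5.6) / 4 = 3.50 / 4 = 0.8750%
Population σ = √[Σ(r − r̄)² / 4] = √[40.9475 / 4] = √10.2369 = 3.1995%
Sharpe = (r̄ − rf) / σ = (0.8750 − 0.27) / 3.1995 = 0.6050 / 3.1995 = 0.1891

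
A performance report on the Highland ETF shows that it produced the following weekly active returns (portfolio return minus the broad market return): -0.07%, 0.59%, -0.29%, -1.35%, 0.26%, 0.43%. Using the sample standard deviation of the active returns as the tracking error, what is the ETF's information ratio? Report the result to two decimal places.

r̄ = (-0.07 + 0.59 − 0.29 − 1.35 + 0.26 + 0.43) / 6 = -0.0717%
Σ(r − r̄)² = 2.4813; sample σ = √(2.4813/5) = 0.7045%
IR = r̄ / tracking error = -0.0717 / 0.7045 = -0.1018

-0.10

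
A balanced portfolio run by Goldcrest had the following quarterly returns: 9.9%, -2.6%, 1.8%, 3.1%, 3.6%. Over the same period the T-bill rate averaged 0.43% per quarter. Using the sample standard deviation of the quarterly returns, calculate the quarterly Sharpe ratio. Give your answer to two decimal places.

μ = (9.9 − 2.6 + 1.8 + 3.1 + 3.6) / 5 = 15.80 / 5 = 3.1600%
Sample σ = √[Σ(r − μ)² / 4] = √[80.6520 / 4] = √20.1630 = 4.4903%
Sharpe = (μ − rf) / σ = (3.1600 − 0.43) / 4.4903 = 2.7300 / 4.4903 = 0.6080

0.61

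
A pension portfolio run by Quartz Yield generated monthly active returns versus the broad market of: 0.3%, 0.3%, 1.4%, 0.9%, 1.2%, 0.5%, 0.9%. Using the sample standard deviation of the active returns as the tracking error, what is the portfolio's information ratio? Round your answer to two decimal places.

1.81

r̄ = (0.3 + 0.3 + 1.4 + 0.9 + 1.2 + 0.5 + 0.9) / 7 = 5.50 / 7 = 0.7857%
Σ(r − r̄)² = (0.3 − 0.7857)² + (0.3 − 0.7857)² + (1.4 − 0.7857)² + … = 1.1286
σ = √[1.1286 / 6] = 0.4337%
IR = r̄ / tracking error = 0.7857 / 0.4337 = 1.8116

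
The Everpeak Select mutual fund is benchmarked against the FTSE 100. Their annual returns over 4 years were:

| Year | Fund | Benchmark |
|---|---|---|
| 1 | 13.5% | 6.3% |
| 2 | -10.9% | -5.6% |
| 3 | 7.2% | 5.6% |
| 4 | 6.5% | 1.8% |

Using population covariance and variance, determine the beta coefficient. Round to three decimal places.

1.850

r̄p = 4.0750%,  r̄m = 2.0250%
Cov = Σ(rp − r̄p)(rm − r̄m) / 4 = 41.2756
Var(rm) = Σ(rm − r̄m)² / 4 = 22.3119
β = Cov / Var = 41.2756 / 22.3119 = 1.8499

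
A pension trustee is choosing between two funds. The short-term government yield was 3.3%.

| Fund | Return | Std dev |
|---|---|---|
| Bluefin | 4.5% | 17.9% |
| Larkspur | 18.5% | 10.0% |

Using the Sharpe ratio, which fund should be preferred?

Bluefin: Sharpe ratio = (4.5% − 3.3%) / 17.9% = 0.067
Larkspur: Sharpe ratio = (18.5% − 3.3%) / 10.0% = 1.520
Highest: Larkspur (1.520).

Larkspur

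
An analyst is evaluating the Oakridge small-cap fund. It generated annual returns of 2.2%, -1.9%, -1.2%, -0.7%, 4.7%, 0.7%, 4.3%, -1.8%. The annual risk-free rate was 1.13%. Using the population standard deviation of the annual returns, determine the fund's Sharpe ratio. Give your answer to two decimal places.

-0.14

r̄ = (2.2 − 1.9 − 1.2 − 0.7 + 4.7 + 0.7 + 4.3 − 1.8) / 8 = 6.30 / 8 = 0.7875%
Σ(r − r̄)² = (2.2 − 0.7875)² + (-1.9 − 0.7875)² + (-1.2 − 0.7875)² + … = 49.7288
population σ = √(49.7288 / 8) = √6.2161 = 2.4932%
Sharpe = (r̄ − rf) / σ = (0.7875 − 1.13) / 2.4932 = -0.3425 / 2.4932 = -0.1374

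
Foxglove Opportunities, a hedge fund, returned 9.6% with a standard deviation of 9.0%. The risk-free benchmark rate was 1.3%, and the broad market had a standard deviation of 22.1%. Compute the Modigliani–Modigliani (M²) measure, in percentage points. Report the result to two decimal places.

Sharpe = (Rp − Rf) / σp = (9.6% − 1.3%) / 9.0% = 0.9222
M² = Rf + Sharpe × σm = 1.3% + 0.9222 × 22.1% = 21.6806%

21.68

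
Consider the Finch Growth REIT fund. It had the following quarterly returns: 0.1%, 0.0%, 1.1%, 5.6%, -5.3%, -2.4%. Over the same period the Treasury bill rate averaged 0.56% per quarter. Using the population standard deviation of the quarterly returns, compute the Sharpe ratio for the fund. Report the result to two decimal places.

r̄ = (0.1 + 0 + 1.1 + 5.6 − 5.3 − 2.4) / 6 = -0.90 / 6 = -0.1500%
Population std dev = √[66.2950 / 6] = 3.3240%
Sharpe = (r̄ − rf) / σ = (-0.1500 − 0.56) / 3.3240 = -0.7100 / 3.3240 = -0.2136

-0.21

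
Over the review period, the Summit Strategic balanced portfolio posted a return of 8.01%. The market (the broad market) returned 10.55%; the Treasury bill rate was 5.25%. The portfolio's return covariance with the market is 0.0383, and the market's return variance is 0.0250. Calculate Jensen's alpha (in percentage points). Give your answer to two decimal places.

-5.36

β = Cov / Var = 0.0383 / 0.0250 = 1.5320
E[R] = Rf + β(Rm − Rf) = 5.25% + 1.5320 × (10.55% − 5.25%) = 13.3696%
α = Rp − E[R] = 8.01% − 13.3696% = -5.3596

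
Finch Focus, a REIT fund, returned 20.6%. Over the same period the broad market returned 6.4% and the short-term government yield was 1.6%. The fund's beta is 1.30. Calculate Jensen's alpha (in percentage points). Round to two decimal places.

CAPM expected return = Rf + β(Rm − Rf) = 1.6% + 1.30 × (6.4% − 1.6%) = 1.6 + 1.30 × 4.80 = 7.8400%
Jensen's α = Rp − E[R] = 20.6% − 7.8400% = 12.7600

12.76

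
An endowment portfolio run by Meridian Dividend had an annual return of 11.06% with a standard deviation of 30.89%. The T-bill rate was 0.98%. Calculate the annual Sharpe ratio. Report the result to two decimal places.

0.33

Sharpe = (Rp − Rf) / σp = (11.06% − 0.98%) / 30.89% = 10.08% / 30.89% = 0.3263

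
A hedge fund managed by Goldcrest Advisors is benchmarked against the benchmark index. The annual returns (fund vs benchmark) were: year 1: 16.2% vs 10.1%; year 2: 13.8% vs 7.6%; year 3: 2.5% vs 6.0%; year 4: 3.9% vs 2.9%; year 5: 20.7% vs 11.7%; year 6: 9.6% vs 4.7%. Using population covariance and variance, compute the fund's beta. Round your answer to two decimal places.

r̄p = 11.1167%,  r̄m = 7.1667%
Cov = Σ(rp − r̄p)(rm − r̄m) / 6 = 17.3506
Var(rm) = Σ(rm − r̄m)² / 6 = 9.1656
β = Cov / Var = 17.3506 / 9.1656 = 1.8930

1.89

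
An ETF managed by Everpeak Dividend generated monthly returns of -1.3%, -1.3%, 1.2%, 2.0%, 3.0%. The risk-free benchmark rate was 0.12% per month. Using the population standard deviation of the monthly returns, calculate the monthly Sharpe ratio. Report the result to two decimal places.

μ = (-1.3 − 1.3 + 1.2 + 2 + 3) / 5 = 3.60 / 5 = 0.7200%
Σ(r − μ)² = 15.2280; population σ = √(15.2280/5) = 1.7452%
Sharpe = (μ − rf) / σ = (0.7200 − 0.12) / 1.7452 = 0.6000 / 1.7452 = 0.3438

0.34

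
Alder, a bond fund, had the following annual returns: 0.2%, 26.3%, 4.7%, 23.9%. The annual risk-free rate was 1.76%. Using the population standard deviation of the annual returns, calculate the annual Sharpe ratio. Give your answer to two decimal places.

μ = (0.2 + 26.3 + 4.7 + 23.9) / 4 = 55.10 / 4 = 13.7750%
Population σ = √[Σ(r − μ)² / 4] = √[526.0275 / 4] = √131.5069 = 11.4676%
Sharpe = (μ − rf) / σ = (13.7750 − 1.76) / 11.4676 = 12.0150 / 11.4676 = 1.0477

1.05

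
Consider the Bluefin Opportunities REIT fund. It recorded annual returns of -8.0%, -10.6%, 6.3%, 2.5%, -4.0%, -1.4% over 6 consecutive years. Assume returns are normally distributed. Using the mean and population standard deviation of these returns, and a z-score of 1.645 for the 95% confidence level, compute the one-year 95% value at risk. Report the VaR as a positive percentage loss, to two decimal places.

12.07

μ = (-8 − 10.6 + 6.3 + 2.5 − 4 − 1.4) / 6 = -15.20 / 6 = -2.5333%
Population std dev = √[201.7533 / 6] = 5.7988%
VaR = −(μ − z·σ) = −(-2.5333 − 1.645 × 5.7988) = −(-12.0723) = 12.0723%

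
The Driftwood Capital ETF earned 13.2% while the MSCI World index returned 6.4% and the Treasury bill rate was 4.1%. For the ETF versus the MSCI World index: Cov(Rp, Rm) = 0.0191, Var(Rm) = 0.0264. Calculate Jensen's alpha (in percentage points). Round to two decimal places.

7.44

β = Cov / Var = 0.0191 / 0.0264 = 0.7235
E[R] = Rf + β(Rm − Rf) = 4.1% + 0.7235 × (6.4% − 4.1%) = 5.7641%
α = Rp − E[R] = 13.2% − 5.7641% = 7.4359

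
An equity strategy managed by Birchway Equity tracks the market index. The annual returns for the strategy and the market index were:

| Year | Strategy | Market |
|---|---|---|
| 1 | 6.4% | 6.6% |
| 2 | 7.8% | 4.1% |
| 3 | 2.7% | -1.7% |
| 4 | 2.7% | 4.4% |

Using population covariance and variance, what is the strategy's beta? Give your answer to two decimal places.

0.42

r̄p = 4.9000%,  r̄m = 3.3500%
Cov = Σ(rp − r̄p)(rm − r̄m) / 4 = 3.9625
Var(rm) = Σ(rm − r̄m)² / 4 = 9.4325
β = Cov / Var = 3.9625 / 9.4325 = 0.4201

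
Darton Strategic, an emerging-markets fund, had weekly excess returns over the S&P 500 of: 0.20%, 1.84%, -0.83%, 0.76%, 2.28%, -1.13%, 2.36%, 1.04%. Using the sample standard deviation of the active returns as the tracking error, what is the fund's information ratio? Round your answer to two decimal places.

0.61

μ = (0.2 + 1.84 − 0.83 + 0.76 + 2.28 − 1.13 + 2.36 + 1.04) / 8 = 0.8150%
Σ(r − μ)² = 12.5048; sample σ = √(12.5048/7) = 1.3366%
IR = μ / tracking error = 0.8150 / 1.3366 = 0.6098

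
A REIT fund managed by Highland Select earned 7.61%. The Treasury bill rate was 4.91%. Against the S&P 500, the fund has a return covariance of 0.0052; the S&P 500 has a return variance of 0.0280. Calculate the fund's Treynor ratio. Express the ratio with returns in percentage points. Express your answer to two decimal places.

β = Cov / Var = 0.0052 / 0.0280 = 0.1857
Treynor = (Rp − Rf) / β = (7.61% − 4.91%) / 0.1857 = 2.70 / 0.1857 = 14.5396

14.54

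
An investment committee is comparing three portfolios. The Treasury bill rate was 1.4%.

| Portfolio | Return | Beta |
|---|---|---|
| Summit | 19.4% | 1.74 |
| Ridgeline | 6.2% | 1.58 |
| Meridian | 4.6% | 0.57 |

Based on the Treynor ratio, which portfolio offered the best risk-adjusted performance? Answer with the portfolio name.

Summit: Treynor = (19.4% − 1.4%) / 1.74 = 10.345
Ridgeline: Treynor = (6.2% − 1.4%) / 1.58 = 3.038
Meridian: Treynor = (4.6% − 1.4%) / 0.57 = 5.614
Highest: Summit (10.345).

Summit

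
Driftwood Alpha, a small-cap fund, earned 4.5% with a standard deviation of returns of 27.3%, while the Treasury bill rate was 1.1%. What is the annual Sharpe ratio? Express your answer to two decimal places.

Sharpe = (Rp − Rf) / σp = (4.5% − 1.1%) / 27.3% = 3.40% / 27.3% = 0.1245

0.12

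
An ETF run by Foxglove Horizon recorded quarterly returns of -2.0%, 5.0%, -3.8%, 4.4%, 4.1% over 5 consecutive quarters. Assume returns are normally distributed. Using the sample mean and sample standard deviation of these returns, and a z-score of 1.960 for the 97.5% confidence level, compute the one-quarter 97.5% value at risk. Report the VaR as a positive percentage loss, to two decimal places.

6.53

Mean return r̄ = 7.70 / 5 = 1.5400%
Σ(r − r̄)² = (-2 − 1.5400)² + (5 − 1.5400)² + (-3.8 − 1.5400)² + … = 67.7520
σ = √[67.7520 / 4] = 4.1156%
VaR = −(r̄ − z·σ) = −(1.5400 − 1.960 × 4.1156) = −(-6.5266) = 6.5266%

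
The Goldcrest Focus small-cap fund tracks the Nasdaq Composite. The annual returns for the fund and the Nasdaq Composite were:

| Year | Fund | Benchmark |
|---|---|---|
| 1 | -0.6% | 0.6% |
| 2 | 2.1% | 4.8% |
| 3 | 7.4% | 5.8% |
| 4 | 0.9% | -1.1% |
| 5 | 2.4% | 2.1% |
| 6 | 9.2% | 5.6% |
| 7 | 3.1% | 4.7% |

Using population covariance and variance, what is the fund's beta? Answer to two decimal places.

1.01

r̄p = 3.5000%,  r̄m = 3.2143%
Cov = Σ(rp − r̄p)(rm − r̄m) / 7 = 6.2900
Var(rm) = Σ(rm − r̄m)² / 7 = 6.2555
β = Cov / Var = 6.2900 / 6.2555 = 1.0055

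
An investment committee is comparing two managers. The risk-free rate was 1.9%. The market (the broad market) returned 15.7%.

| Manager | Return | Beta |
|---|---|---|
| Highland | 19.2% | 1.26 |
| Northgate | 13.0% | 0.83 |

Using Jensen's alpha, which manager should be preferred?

Highland

Highland: α = 19.2% − [1.9% + 1.26 × (15.7% − 1.9%)] = -0.088
Northgate: α = 13.0% − [1.9% + 0.83 × (15.7% − 1.9%)] = -0.354
Highest: Highland (-0.088).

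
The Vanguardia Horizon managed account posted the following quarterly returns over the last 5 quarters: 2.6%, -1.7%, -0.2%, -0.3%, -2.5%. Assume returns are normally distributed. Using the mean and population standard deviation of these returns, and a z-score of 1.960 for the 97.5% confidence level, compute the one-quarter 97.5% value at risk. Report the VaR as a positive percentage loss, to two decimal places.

Mean return μ = -2.10 / 5 = -0.4200%
Σ(r − μ)² = (2.6 − (-0.4200))² + (-1.7 − (-0.4200))² + (-0.2 − (-0.4200))² + … = 15.1480
σ = √[15.1480 / 5] = 1.7406%
VaR = −(μ − z·σ) = −(-0.4200 − 1.960 × 1.7406) = −(-3.8316) = 3.8316%

3.83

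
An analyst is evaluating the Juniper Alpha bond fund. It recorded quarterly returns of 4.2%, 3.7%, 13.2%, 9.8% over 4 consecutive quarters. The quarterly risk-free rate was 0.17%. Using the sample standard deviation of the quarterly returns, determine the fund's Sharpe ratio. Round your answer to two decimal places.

r̄ = (4.2 + 3.7 + 13.2 + 9.8) / 4 = 7.7250%
Σ(r − r̄)² = 62.9075; sample σ = √(62.9075/3) = 4.5792%
Sharpe = (r̄ − rf) / σ = (7.7250 − 0.17) / 4.5792 = 7.5550 / 4.5792 = 1.6499

1.65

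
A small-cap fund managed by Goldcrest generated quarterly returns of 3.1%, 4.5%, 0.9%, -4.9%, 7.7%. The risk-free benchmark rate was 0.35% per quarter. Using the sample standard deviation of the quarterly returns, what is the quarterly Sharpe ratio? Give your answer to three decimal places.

Mean return μ = 11.30 / 5 = 2.2600%
Sample std dev = √[88.4320 / 4] = 4.7019%
Sharpe = (μ − rf) / σ = (2.2600 − 0.35) / 4.7019 = 1.9100 / 4.7019 = 0.4062

0.406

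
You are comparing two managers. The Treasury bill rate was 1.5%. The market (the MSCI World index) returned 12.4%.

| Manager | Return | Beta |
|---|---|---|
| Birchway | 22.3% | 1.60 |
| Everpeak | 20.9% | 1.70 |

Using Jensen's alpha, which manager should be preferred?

Birchway: α = 22.3% − [1.5% + 1.60 × (12.4% − 1.5%)] = 3.360
Everpeak: α = 20.9% − [1.5% + 1.70 × (12.4% − 1.5%)] = 0.870
Highest: Birchway (3.360).

Birchway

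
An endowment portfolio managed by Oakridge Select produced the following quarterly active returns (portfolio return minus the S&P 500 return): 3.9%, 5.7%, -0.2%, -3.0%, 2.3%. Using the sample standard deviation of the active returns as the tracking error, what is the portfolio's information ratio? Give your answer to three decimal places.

r̄ = (3.9 + 5.7 − 0.2 − 3 + 2.3) / 5 = 8.70 / 5 = 1.7400%
Σ(r − r̄)² = (3.9 − 1.7400)² + (5.7 − 1.7400)² + (-0.2 − 1.7400)² + … = 46.8920
sample σ = √(46.8920 / 4) = √11.7230 = 3.4239%
IR = r̄ / tracking error = 1.7400 / 3.4239 = 0.5082

0.508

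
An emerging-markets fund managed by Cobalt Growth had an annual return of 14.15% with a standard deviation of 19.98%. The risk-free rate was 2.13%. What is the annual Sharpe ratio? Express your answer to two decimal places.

Sharpe = (Rp − Rf) / σp = (14.15% − 2.13%) / 19.98% = 12.02% / 19.98% = 0.6016

0.60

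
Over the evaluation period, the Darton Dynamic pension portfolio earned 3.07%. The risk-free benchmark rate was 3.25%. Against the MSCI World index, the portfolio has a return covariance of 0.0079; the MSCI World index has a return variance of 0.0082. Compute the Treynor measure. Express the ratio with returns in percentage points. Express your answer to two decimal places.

β = Cov / Var = 0.0079 / 0.0082 = 0.9634
Treynor = (Rp − Rf) / β = (3.07% − 3.25%) / 0.9634 = -0.18 / 0.9634 = -0.1868

-0.19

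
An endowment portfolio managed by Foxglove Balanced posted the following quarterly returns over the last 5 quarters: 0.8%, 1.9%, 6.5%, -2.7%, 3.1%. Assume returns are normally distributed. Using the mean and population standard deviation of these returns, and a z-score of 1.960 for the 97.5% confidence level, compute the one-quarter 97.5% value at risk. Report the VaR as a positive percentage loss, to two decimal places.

r̄ = (0.8 + 1.9 + 6.5 − 2.7 + 3.1) / 5 = 1.9200%
Σ(r − r̄)² = (0.8 − 1.9200)² + (1.9 − 1.9200)² + … = 44.9680
σ = √[44.9680 / 5] = 2.9989%
VaR = −(r̄ − z·σ) = −(1.9200 − 1.960 × 2.9989) = −(-3.9578) = 3.9578%

3.96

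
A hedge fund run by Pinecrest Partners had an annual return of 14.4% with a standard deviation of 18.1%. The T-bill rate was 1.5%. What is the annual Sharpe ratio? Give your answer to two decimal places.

Sharpe = (Rp − Rf) / σp = (14.4% − 1.5%) / 18.1% = 12.90% / 18.1% = 0.7127

0.71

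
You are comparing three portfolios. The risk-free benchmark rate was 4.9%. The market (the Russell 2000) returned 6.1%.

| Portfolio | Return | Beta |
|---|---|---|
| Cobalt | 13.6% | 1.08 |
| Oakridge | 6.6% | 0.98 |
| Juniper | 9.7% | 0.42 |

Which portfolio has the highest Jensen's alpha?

Cobalt: α = 13.6% − [4.9% + 1.08 × (6.1% − 4.9%)] = 7.404
Oakridge: α = 6.6% − [4.9% + 0.98 × (6.1% − 4.9%)] = 0.524
Juniper: α = 9.7% − [4.9% + 0.42 × (6.1% − 4.9%)] = 4.296
Highest: Cobalt (7.404).

Cobalt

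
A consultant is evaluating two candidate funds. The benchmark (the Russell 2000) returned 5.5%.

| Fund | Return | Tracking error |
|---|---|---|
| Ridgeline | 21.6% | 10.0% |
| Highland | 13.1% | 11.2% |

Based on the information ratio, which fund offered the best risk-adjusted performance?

Ridgeline: IR = (21.6% − 5.5%) / 10.0% = 1.610
Highland: IR = (13.1% − 5.5%) / 11.2% = 0.679
Highest: Ridgeline (1.610).

Ridgeline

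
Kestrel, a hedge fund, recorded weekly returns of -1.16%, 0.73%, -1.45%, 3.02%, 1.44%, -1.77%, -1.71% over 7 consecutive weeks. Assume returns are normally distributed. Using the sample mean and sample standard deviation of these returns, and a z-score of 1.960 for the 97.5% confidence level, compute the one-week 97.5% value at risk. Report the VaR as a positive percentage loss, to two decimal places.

Mean return r̄ = -0.900 / 7 = -0.1286%
Σ(r − r̄)² = (-1.16 − (-0.1286))² + (0.73 − (-0.1286))² + … = 21.1163
sample σ = √(21.1163 / 6) = √3.5194 = 1.8760%
VaR = −(r̄ − z·σ) = −(-0.1286 − 1.960 × 1.8760) = −(-3.8056) = 3.8056%

3.81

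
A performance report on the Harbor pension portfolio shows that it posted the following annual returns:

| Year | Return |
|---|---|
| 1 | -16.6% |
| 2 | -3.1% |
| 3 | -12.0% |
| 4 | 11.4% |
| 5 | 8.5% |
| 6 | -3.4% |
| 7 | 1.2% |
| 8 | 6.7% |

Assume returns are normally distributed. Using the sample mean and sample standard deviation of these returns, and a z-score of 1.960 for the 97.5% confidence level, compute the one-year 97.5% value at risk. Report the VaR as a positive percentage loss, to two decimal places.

20.27

r̄ = (-16.6 − 3.1 − 12 + 11.4 + 8.5 − 3.4 + 1.2 + 6.7) / 8 = -7.30 / 8 = -0.9125%
Sample std dev = √[682.6088 / 7] = 9.8750%
VaR = −(r̄ − z·σ) = −(-0.9125 − 1.960 × 9.8750) = −(-20.2675) = 20.2675%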